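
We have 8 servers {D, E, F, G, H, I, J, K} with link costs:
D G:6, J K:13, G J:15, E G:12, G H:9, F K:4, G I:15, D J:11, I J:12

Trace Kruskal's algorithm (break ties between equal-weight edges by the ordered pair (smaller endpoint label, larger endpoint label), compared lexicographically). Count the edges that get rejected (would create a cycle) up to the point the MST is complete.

0

Kruskal: consider edges lightest-first.
F K (4): add — endpoints in different components.
D G (6): add — endpoints in different components.
G H (9): add — endpoints in different components.
D J (11): add — endpoints in different components.
E G (12): add — endpoints in different components.
I J (12): add — endpoints in different components.
J K (13): add — endpoints in different components.
Edges rejected before the tree was complete: 0.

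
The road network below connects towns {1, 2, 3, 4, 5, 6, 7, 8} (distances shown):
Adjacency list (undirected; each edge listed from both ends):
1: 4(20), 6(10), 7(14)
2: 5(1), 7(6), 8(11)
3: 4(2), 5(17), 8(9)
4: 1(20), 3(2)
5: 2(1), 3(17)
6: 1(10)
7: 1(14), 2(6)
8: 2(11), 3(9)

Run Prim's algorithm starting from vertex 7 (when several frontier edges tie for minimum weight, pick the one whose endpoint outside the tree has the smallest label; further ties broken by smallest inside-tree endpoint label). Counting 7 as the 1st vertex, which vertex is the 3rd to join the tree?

5

Grow the tree from 7 using Prim:
Step 1: cheapest edge leaving the tree is 2—7 (6); add 2.
Step 2: cheapest edge leaving the tree is 2—5 (1); add 5.
Step 3: cheapest edge leaving the tree is 2—8 (11); add 8.
Step 4: cheapest edge leaving the tree is 3—8 (9); add 3.
Step 5: cheapest edge leaving the tree is 3—4 (2); add 4.
Step 6: cheapest edge leaving the tree is 1—7 (14); add 1.
Step 7: cheapest edge leaving the tree is 1—6 (10); add 6.
Vertex order: 7, 2, 5, 8, 3, 4, 1, 6. The 3rd vertex is 5.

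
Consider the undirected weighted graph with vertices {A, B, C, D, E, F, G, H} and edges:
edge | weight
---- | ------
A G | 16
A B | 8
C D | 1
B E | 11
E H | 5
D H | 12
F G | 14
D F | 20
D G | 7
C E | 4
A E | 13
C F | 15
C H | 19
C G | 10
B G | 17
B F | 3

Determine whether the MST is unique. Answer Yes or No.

Sort edges by weight, then run Kruskal:
C D (1): add — endpoints in different components.
B F (3): add — endpoints in different components.
C E (4): add — endpoints in different components.
E H (5): add — endpoints in different components.
D G (7): add — endpoints in different components.
A B (8): add — endpoints in different components.
C G (10): skip — C and G already connected.
B E (11): add — endpoints in different components.
Every non-tree edge has weight strictly greater than the heaviest edge on the tree path between its endpoints, so the MST is unique.

Yes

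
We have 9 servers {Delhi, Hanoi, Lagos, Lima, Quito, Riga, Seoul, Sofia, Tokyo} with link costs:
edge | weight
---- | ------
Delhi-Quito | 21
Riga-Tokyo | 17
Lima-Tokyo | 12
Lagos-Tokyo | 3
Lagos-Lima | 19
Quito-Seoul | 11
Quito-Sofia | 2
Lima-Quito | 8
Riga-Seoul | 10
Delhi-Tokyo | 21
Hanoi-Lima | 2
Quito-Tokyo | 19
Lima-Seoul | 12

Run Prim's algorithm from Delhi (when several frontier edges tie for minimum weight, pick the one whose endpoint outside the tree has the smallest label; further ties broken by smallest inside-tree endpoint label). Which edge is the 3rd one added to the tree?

Lima-Quito

Grow the tree from Delhi using Prim:
Step 1: frontier [Delhi-Quito 21, Delhi-Tokyo 21] → take Delhi-Quito (21); add Quito.
Step 2: frontier [Delhi-Tokyo 21, Quito-Sofia 2, Lima-Quito 8, Quito-Seoul 11, Quito-Tokyo 19] → take Quito-Sofia (2); add Sofia.
Step 3: frontier [Delhi-Tokyo 21, Lima-Quito 8, Quito-Seoul 11, Quito-Tokyo 19] → take Lima-Quito (8); add Lima.
Step 4: frontier [Delhi-Tokyo 21, Hanoi-Lima 2, Lima-Seoul 12, Lima-Tokyo 12, Lagos-Lima 19, Quito-Seoul 11, Quito-Tokyo 19] → take Hanoi-Lima (2); add Hanoi.
Step 5: frontier [Delhi-Tokyo 21, Lima-Seoul 12, Lima-Tokyo 12, Lagos-Lima 19, Quito-Seoul 11, Quito-Tokyo 19] → take Quito-Seoul (11); add Seoul.
Step 6: frontier [Delhi-Tokyo 21, Lima-Tokyo 12, Lagos-Lima 19, Quito-Tokyo 19, Riga-Seoul 10] → take Riga-Seoul (10); add Riga.
Step 7: frontier [Delhi-Tokyo 21, Lima-Tokyo 12, Lagos-Lima 19, Quito-Tokyo 19, Riga-Tokyo 17] → take Lima-Tokyo (12); add Tokyo.
Step 8: frontier [Lagos-Lima 19, Lagos-Tokyo 3] → take Lagos-Tokyo (3); add Lagos.
The 3rd edge added is Lima-Quito.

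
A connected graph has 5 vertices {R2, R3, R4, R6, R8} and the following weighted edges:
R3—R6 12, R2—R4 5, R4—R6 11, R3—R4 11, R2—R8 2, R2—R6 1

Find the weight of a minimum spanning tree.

19

Grow the tree from R3 using Prim:
Step 1: cheapest edge leaving the tree is R3—R4 (11); add R4.
Step 2: cheapest edge leaving the tree is R2—R4 (5); add R2.
Step 3: cheapest edge leaving the tree is R2—R6 (1); add R6.
Step 4: cheapest edge leaving the tree is R2—R8 (2); add R8.
MST edges: R3—R4, R2—R4, R2—R6, R2—R8; total weight 11+5+1+2 = 19.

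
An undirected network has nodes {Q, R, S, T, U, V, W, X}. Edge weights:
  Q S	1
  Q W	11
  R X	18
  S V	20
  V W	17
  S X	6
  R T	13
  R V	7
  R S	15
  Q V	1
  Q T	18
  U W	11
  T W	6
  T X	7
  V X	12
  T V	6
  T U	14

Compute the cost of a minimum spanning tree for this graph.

Prim, starting at T.
Step 1: cheapest edge leaving the tree is T V (6); add V.
Step 2: cheapest edge leaving the tree is Q V (1); add Q.
Step 3: cheapest edge leaving the tree is Q S (1); add S.
Step 4: cheapest edge leaving the tree is T W (6); add W.
Step 5: cheapest edge leaving the tree is S X (6); add X.
Step 6: cheapest edge leaving the tree is R V (7); add R.
Step 7: cheapest edge leaving the tree is U W (11); add U.
MST edges: T V, Q V, Q S, T W, S X, R V, U W; total weight 6+1+1+6+6+7+11 = 38.

38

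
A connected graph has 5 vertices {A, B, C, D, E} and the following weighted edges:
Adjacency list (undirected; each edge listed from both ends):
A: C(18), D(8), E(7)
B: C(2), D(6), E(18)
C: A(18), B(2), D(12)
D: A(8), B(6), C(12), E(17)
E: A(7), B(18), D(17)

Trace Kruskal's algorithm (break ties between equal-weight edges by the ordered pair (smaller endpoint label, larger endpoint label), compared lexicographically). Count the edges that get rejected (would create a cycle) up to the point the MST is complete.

0

Kruskal: consider edges lightest-first.
B—C (2): add. Components now {A} {B,C} {D} {E}
B—D (6): add. Components now {A} {B,C,D} {E}
A—E (7): add. Components now {A,E} {B,C,D}
A—D (8): add. Components now {A,B,C,D,E}
Edges rejected before the tree was complete: 0.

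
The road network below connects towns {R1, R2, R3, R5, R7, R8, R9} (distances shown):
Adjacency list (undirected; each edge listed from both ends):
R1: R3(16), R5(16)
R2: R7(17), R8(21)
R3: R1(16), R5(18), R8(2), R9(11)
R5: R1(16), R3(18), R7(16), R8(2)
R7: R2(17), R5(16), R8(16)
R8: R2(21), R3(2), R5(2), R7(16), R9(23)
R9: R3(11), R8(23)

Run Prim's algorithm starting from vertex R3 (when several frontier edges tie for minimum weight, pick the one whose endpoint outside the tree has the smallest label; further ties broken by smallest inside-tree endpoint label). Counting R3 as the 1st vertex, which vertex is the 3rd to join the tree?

Grow the tree from R3 using Prim:
Step 1: frontier [R3 R8 2, R3 R9 11, R1 R3 16, R3 R5 18] → take R3 R8 (2); add R8.
Step 2: frontier [R3 R9 11, R1 R3 16, R3 R5 18, R5 R8 2, R7 R8 16, R2 R8 21, R8 R9 23] → take R5 R8 (2); add R5.
Step 3: frontier [R3 R9 11, R1 R3 16, R1 R5 16, R5 R7 16, R7 R8 16, R2 R8 21, R8 R9 23] → take R3 R9 (11); add R9.
Step 4: frontier [R1 R3 16, R1 R5 16, R5 R7 16, R7 R8 16, R2 R8 21] → take R1 R3 (16); add R1.
Step 5: frontier [R5 R7 16, R7 R8 16, R2 R8 21] → take R5 R7 (16); add R7.
Step 6: frontier [R2 R7 17, R2 R8 21] → take R2 R7 (17); add R2.
Vertex order: R3, R8, R5, R9, R1, R7, R2. The 3rd vertex is R5.

R5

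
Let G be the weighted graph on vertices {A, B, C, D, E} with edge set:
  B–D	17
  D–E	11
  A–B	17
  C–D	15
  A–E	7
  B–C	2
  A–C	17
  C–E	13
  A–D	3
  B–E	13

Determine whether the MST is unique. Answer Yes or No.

Kruskal: consider edges lightest-first.
B–C (2): add — endpoints in different components.
A–D (3): add — endpoints in different components.
A–E (7): add — endpoints in different components.
D–E (11): skip — D and E already connected.
B–E (13): add — endpoints in different components.
Non-tree edge C–E has weight 13, equal to the heaviest edge on its tree cycle — swapping gives another MST of the same weight. Not unique.

No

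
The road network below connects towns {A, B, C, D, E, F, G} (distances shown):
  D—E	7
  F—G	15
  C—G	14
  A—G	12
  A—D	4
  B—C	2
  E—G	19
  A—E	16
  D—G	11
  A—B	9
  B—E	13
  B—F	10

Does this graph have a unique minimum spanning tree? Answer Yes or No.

Yes

Kruskal: consider edges lightest-first.
B—C (2): add. Components now {A} {B,C} {D} {E} {F} {G}
A—D (4): add. Components now {A,D} {B,C} {E} {F} {G}
D—E (7): add. Components now {A,D,E} {B,C} {F} {G}
A—B (9): add. Components now {A,B,C,D,E} {F} {G}
B—F (10): add. Components now {A,B,C,D,E,F} {G}
D—G (11): add. Components now {A,B,C,D,E,F,G}
Every non-tree edge has weight strictly greater than the heaviest edge on the tree path between its endpoints, so the MST is unique.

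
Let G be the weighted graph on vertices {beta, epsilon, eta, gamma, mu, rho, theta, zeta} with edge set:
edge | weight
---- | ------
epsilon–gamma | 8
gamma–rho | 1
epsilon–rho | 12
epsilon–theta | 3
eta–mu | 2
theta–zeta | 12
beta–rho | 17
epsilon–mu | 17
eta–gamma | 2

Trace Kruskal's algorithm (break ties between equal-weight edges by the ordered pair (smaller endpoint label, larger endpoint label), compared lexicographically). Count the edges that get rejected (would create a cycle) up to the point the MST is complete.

Kruskal: consider edges lightest-first.
gamma–rho (1): add — endpoints in different components.
eta–gamma (2): add — endpoints in different components.
eta–mu (2): add — endpoints in different components.
epsilon–theta (3): add — endpoints in different components.
epsilon–gamma (8): add — endpoints in different components.
epsilon–rho (12): skip — rho and epsilon already connected.
theta–zeta (12): add — endpoints in different components.
beta–rho (17): add — endpoints in different components.
Edges rejected before the tree was complete: 1.

1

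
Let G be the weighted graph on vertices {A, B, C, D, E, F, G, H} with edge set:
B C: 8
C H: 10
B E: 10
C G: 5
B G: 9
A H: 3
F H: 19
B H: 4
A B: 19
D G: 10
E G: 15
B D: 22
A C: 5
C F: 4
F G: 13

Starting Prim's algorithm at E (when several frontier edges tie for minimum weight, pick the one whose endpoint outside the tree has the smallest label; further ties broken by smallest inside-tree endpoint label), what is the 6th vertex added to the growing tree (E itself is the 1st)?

F

Prim's algorithm from E:
Step 1: cheapest edge leaving the tree is B E (10); add B.
Step 2: cheapest edge leaving the tree is B H (4); add H.
Step 3: cheapest edge leaving the tree is A H (3); add A.
Step 4: cheapest edge leaving the tree is A C (5); add C.
Step 5: cheapest edge leaving the tree is C F (4); add F.
Step 6: cheapest edge leaving the tree is C G (5); add G.
Step 7: cheapest edge leaving the tree is D G (10); add D.
Vertex order: E, B, H, A, C, F, G, D. The 6th vertex is F.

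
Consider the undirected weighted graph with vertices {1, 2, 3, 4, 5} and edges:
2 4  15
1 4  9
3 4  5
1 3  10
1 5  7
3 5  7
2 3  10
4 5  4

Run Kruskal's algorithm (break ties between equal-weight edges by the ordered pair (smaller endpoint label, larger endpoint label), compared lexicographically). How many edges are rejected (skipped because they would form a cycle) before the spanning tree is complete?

3

Sort edges by weight, then run Kruskal:
4 5 (4): add. Components now {1} {2} {3} {4,5}
3 4 (5): add. Components now {1} {2} {3,4,5}
1 5 (7): add. Components now {1,3,4,5} {2}
3 5 (7): skip — 3 and 5 already connected.
1 4 (9): skip — 1 and 4 already connected.
1 3 (10): skip — 1 and 3 already connected.
2 3 (10): add. Components now {1,2,3,4,5}
Edges rejected before the tree was complete: 3.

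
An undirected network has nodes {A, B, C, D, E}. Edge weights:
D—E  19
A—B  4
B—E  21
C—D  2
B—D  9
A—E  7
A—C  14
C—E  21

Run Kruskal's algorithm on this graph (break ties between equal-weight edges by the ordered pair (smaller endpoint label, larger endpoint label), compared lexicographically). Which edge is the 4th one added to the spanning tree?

Kruskal's algorithm — process edges by increasing weight (ties by edge label):
C—D (2): add. Components now {A} {B} {C,D} {E}
A—B (4): add. Components now {A,B} {C,D} {E}
A—E (7): add. Components now {A,B,E} {C,D}
B—D (9): add. Components now {A,B,C,D,E}
The 4th edge added is B—D.

B-D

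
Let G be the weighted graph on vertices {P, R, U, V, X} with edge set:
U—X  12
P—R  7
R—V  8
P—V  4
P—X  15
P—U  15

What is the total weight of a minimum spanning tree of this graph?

38

Prim's algorithm from R:
Step 1: frontier [P—R 7, R—V 8] → take P—R (7); add P.
Step 2: frontier [P—V 4, P—U 15, P—X 15, R—V 8] → take P—V (4); add V.
Step 3: frontier [P—U 15, P—X 15] → take P—U (15); add U.
Step 4: frontier [P—X 15, U—X 12] → take U—X (12); add X.
MST edges: P—R, P—V, P—U, U—X; total weight 7+4+15+12 = 38.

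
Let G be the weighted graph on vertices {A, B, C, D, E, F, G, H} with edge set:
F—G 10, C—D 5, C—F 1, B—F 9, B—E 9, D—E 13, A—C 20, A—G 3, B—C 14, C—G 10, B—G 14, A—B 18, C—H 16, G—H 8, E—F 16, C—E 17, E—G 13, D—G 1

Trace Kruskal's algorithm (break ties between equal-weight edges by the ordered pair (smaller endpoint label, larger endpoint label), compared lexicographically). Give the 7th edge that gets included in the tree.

B-F

Kruskal: consider edges lightest-first.
C—F (1): add — endpoints in different components.
D—G (1): add — endpoints in different components.
A—G (3): add — endpoints in different components.
C—D (5): add — endpoints in different components.
G—H (8): add — endpoints in different components.
B—E (9): add — endpoints in different components.
B—F (9): add — endpoints in different components.
The 7th edge added is B—F.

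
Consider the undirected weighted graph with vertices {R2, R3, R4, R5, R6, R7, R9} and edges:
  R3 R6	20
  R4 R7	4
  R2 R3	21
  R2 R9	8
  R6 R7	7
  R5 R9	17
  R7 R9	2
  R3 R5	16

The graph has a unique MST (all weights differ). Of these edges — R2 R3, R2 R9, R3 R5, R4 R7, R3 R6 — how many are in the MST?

3

Kruskal: consider edges lightest-first.
R7 R9 (2): add — endpoints in different components.
R4 R7 (4): add — endpoints in different components.
R6 R7 (7): add — endpoints in different components.
R2 R9 (8): add — endpoints in different components.
R3 R5 (16): add — endpoints in different components.
R5 R9 (17): add — endpoints in different components.
MST edge set: {R7 R9, R4 R7, R6 R7, R2 R9, R3 R5, R5 R9}.
Of the listed edges, {R2 R9, R3 R5, R4 R7} are in the MST → 3.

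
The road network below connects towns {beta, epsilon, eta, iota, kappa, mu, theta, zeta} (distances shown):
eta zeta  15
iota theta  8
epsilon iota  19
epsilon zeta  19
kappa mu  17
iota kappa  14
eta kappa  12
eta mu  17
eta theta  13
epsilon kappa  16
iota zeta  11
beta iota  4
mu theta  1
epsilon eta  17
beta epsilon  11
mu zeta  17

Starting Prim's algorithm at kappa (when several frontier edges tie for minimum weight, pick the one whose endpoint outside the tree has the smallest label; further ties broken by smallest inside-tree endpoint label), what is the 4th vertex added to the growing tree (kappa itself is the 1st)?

mu

Prim, starting at kappa.
Step 1: cheapest edge leaving the tree is eta kappa (12); add eta.
Step 2: cheapest edge leaving the tree is eta theta (13); add theta.
Step 3: cheapest edge leaving the tree is mu theta (1); add mu.
Step 4: cheapest edge leaving the tree is iota theta (8); add iota.
Step 5: cheapest edge leaving the tree is beta iota (4); add beta.
Step 6: cheapest edge leaving the tree is beta epsilon (11); add epsilon.
Step 7: cheapest edge leaving the tree is iota zeta (11); add zeta.
Vertex order: kappa, eta, theta, mu, iota, beta, epsilon, zeta. The 4th vertex is mu.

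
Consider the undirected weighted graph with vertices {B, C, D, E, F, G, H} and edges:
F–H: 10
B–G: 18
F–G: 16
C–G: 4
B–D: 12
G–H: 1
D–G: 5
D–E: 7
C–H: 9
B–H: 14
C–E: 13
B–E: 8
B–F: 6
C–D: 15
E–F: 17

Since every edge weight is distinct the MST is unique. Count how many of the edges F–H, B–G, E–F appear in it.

0

Sort edges by weight, then run Kruskal:
G–H (1): add. Components now {B} {C} {D} {E} {F} {G,H}
C–G (4): add. Components now {B} {C,G,H} {D} {E} {F}
D–G (5): add. Components now {B} {C,D,G,H} {E} {F}
B–F (6): add. Components now {B,F} {C,D,G,H} {E}
D–E (7): add. Components now {B,F} {C,D,E,G,H}
B–E (8): add. Components now {B,C,D,E,F,G,H}
MST edge set: {G–H, C–G, D–G, B–F, D–E, B–E}.
Of the listed edges, {} are in the MST → 0.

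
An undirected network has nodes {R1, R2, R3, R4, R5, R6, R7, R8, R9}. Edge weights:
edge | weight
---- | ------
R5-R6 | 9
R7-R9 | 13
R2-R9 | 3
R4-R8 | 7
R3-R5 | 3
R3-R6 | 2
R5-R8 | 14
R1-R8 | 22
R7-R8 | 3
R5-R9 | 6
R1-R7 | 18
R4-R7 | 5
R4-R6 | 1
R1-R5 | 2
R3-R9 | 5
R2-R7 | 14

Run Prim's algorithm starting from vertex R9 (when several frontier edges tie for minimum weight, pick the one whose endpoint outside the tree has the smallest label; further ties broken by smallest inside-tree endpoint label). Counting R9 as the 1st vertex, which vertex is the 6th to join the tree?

R5

Prim, starting at R9.
Step 1: cheapest edge leaving the tree is R2-R9 (3); add R2.
Step 2: cheapest edge leaving the tree is R3-R9 (5); add R3.
Step 3: cheapest edge leaving the tree is R3-R6 (2); add R6.
Step 4: cheapest edge leaving the tree is R4-R6 (1); add R4.
Step 5: cheapest edge leaving the tree is R3-R5 (3); add R5.
Step 6: cheapest edge leaving the tree is R1-R5 (2); add R1.
Step 7: cheapest edge leaving the tree is R4-R7 (5); add R7.
Step 8: cheapest edge leaving the tree is R7-R8 (3); add R8.
Vertex order: R9, R2, R3, R6, R4, R5, R1, R7, R8. The 6th vertex is R5.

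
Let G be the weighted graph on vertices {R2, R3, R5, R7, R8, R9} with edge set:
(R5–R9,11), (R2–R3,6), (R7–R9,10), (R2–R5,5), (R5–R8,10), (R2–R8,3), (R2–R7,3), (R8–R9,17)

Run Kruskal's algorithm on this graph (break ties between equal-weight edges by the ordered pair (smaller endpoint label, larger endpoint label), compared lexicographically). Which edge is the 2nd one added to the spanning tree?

Sort edges by weight, then run Kruskal:
R2–R7 (3): add — endpoints in different components.
R2–R8 (3): add — endpoints in different components.
R2–R5 (5): add — endpoints in different components.
R2–R3 (6): add — endpoints in different components.
R5–R8 (10): skip — R8 and R5 already connected.
R7–R9 (10): add — endpoints in different components.
The 2nd edge added is R2–R8.

R2-R8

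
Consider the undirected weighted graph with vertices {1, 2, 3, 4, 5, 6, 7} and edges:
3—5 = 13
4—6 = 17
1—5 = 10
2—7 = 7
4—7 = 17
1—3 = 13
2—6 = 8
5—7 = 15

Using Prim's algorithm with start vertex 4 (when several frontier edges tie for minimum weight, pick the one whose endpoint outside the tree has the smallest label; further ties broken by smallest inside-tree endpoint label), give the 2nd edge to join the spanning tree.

Prim's algorithm from 4:
Step 1: cheapest edge leaving the tree is 4—6 (17); add 6.
Step 2: cheapest edge leaving the tree is 2—6 (8); add 2.
Step 3: cheapest edge leaving the tree is 2—7 (7); add 7.
Step 4: cheapest edge leaving the tree is 5—7 (15); add 5.
Step 5: cheapest edge leaving the tree is 1—5 (10); add 1.
Step 6: cheapest edge leaving the tree is 1—3 (13); add 3.
The 2nd edge added is 2—6.

2-6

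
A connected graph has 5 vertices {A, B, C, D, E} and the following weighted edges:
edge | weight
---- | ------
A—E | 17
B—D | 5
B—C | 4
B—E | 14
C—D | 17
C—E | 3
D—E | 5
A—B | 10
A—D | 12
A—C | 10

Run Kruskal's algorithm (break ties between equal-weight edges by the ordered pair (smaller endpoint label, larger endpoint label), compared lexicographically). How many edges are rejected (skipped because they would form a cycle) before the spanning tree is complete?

Kruskal: consider edges lightest-first.
C—E (3): add — endpoints in different components.
B—C (4): add — endpoints in different components.
B—D (5): add — endpoints in different components.
D—E (5): skip — D and E already connected.
A—B (10): add — endpoints in different components.
Edges rejected before the tree was complete: 1.

1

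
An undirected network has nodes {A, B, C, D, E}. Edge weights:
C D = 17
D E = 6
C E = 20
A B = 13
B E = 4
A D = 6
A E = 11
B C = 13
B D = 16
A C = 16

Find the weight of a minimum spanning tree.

29

Kruskal's algorithm — process edges by increasing weight (ties by edge label):
B E (4): add — endpoints in different components.
A D (6): add — endpoints in different components.
D E (6): add — endpoints in different components.
A E (11): skip — A and E already connected.
A B (13): skip — A and B already connected.
B C (13): add — endpoints in different components.
MST edges: B E, A D, D E, B C; total weight 4+6+6+13 = 29.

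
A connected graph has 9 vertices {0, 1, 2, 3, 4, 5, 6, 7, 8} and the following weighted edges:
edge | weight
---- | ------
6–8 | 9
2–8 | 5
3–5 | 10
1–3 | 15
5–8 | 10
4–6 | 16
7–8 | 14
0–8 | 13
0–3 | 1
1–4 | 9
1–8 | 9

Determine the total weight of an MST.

67

Kruskal: consider edges lightest-first.
0–3 (1): add — endpoints in different components.
2–8 (5): add — endpoints in different components.
1–4 (9): add — endpoints in different components.
1–8 (9): add — endpoints in different components.
6–8 (9): add — endpoints in different components.
3–5 (10): add — endpoints in different components.
5–8 (10): add — endpoints in different components.
0–8 (13): skip — 0 and 8 already connected.
7–8 (14): add — endpoints in different components.
MST edges: 0–3, 2–8, 1–4, 1–8, 6–8, 3–5, 5–8, 7–8; total weight 1+5+9+9+9+10+10+14 = 67.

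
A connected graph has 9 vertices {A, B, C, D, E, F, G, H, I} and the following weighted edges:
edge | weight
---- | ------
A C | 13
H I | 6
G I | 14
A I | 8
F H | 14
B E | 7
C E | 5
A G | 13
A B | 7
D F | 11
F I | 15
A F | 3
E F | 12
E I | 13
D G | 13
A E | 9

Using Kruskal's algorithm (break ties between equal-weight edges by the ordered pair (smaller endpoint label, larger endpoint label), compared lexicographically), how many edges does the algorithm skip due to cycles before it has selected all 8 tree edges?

Sort edges by weight, then run Kruskal:
A F (3): add — endpoints in different components.
C E (5): add — endpoints in different components.
H I (6): add — endpoints in different components.
A B (7): add — endpoints in different components.
B E (7): add — endpoints in different components.
A I (8): add — endpoints in different components.
A E (9): skip — A and E already connected.
D F (11): add — endpoints in different components.
E F (12): skip — E and F already connected.
A C (13): skip — A and C already connected.
A G (13): add — endpoints in different components.
Edges rejected before the tree was complete: 3.

3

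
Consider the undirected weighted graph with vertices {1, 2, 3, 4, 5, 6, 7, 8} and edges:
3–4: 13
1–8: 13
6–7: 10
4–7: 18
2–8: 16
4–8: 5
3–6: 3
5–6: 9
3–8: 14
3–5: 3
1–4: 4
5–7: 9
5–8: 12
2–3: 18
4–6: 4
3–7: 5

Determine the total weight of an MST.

40

Kruskal: consider edges lightest-first.
3–5 (3): add — endpoints in different components.
3–6 (3): add — endpoints in different components.
1–4 (4): add — endpoints in different components.
4–6 (4): add — endpoints in different components.
3–7 (5): add — endpoints in different components.
4–8 (5): add — endpoints in different components.
5–6 (9): skip — 5 and 6 already connected.
5–7 (9): skip — 5 and 7 already connected.
6–7 (10): skip — 6 and 7 already connected.
5–8 (12): skip — 5 and 8 already connected.
1–8 (13): skip — 1 and 8 already connected.
3–4 (13): skip — 3 and 4 already connected.
3–8 (14): skip — 3 and 8 already connected.
2–8 (16): add — endpoints in different components.
MST edges: 3–5, 3–6, 1–4, 4–6, 3–7, 4–8, 2–8; total weight 3+3+4+4+5+5+16 = 40.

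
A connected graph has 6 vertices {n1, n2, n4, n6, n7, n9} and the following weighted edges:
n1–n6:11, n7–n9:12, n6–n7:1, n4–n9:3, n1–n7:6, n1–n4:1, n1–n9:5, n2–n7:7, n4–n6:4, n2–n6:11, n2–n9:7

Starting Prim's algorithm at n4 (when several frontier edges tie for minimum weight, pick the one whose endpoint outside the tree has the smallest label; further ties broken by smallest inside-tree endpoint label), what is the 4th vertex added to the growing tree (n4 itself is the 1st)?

Prim's algorithm from n4:
Step 1: cheapest edge leaving the tree is n1–n4 (1); add n1.
Step 2: cheapest edge leaving the tree is n4–n9 (3); add n9.
Step 3: cheapest edge leaving the tree is n4–n6 (4); add n6.
Step 4: cheapest edge leaving the tree is n6–n7 (1); add n7.
Step 5: cheapest edge leaving the tree is n2–n7 (7); add n2.
Vertex order: n4, n1, n9, n6, n7, n2. The 4th vertex is n6.

n6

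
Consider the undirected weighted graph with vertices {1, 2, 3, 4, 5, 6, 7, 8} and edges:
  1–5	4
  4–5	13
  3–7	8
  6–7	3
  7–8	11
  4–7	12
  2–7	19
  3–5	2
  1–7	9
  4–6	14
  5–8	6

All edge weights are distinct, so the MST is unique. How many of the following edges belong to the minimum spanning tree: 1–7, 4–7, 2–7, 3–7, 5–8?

4

Sort edges by weight, then run Kruskal:
3–5 (2): add — endpoints in different components.
6–7 (3): add — endpoints in different components.
1–5 (4): add — endpoints in different components.
5–8 (6): add — endpoints in different components.
3–7 (8): add — endpoints in different components.
1–7 (9): skip — 1 and 7 already connected.
7–8 (11): skip — 7 and 8 already connected.
4–7 (12): add — endpoints in different components.
4–5 (13): skip — 4 and 5 already connected.
4–6 (14): skip — 4 and 6 already connected.
2–7 (19): add — endpoints in different components.
MST edge set: {3–5, 6–7, 1–5, 5–8, 3–7, 4–7, 2–7}.
Of the listed edges, {4–7, 2–7, 3–7, 5–8} are in the MST → 4.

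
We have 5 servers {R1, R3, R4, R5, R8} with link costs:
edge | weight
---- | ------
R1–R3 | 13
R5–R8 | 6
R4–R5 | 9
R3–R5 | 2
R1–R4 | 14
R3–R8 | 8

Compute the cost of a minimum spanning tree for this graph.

30

Sort edges by weight, then run Kruskal:
R3–R5 (2): add. Components now {R3,R5} {R8} {R1} {R4}
R5–R8 (6): add. Components now {R3,R5,R8} {R1} {R4}
R3–R8 (8): skip — R3 and R8 already connected.
R4–R5 (9): add. Components now {R3,R4,R5,R8} {R1}
R1–R3 (13): add. Components now {R1,R3,R4,R5,R8}
MST edges: R3–R5, R5–R8, R4–R5, R1–R3; total weight 2+6+9+13 = 30.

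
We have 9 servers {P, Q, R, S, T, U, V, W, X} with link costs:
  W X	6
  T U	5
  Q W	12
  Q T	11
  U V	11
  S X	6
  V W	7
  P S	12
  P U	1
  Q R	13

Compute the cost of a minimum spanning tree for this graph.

60

Prim, starting at P.
Step 1: frontier [P U 1, P S 12] → take P U (1); add U.
Step 2: frontier [P S 12, T U 5, U V 11] → take T U (5); add T.
Step 3: frontier [P S 12, Q T 11, U V 11] → take Q T (11); add Q.
Step 4: frontier [P S 12, Q W 12, Q R 13, U V 11] → take U V (11); add V.
Step 5: frontier [P S 12, Q W 12, Q R 13, V W 7] → take V W (7); add W.
Step 6: frontier [P S 12, Q R 13, W X 6] → take W X (6); add X.
Step 7: frontier [P S 12, Q R 13, S X 6] → take S X (6); add S.
Step 8: frontier [Q R 13] → take Q R (13); add R.
MST edges: P U, T U, Q T, U V, V W, W X, S X, Q R; total weight 1+5+11+11+7+6+6+13 = 60.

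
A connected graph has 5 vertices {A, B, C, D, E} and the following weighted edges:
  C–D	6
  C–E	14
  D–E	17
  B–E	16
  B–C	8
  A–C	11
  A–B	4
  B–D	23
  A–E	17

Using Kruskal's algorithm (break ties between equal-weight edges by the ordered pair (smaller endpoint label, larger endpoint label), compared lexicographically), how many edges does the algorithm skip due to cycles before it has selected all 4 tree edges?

1

Kruskal: consider edges lightest-first.
A–B (4): add. Components now {A,B} {C} {D} {E}
C–D (6): add. Components now {A,B} {C,D} {E}
B–C (8): add. Components now {A,B,C,D} {E}
A–C (11): skip — A and C already connected.
C–E (14): add. Components now {A,B,C,D,E}
Edges rejected before the tree was complete: 1.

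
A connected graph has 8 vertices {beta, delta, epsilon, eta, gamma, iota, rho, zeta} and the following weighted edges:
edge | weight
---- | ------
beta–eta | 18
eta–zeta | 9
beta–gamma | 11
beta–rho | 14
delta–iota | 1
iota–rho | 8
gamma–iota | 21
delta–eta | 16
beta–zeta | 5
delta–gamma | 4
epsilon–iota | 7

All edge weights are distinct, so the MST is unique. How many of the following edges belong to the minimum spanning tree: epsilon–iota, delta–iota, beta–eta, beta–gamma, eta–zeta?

Kruskal: consider edges lightest-first.
delta–iota (1): add — endpoints in different components.
delta–gamma (4): add — endpoints in different components.
beta–zeta (5): add — endpoints in different components.
epsilon–iota (7): add — endpoints in different components.
iota–rho (8): add — endpoints in different components.
eta–zeta (9): add — endpoints in different components.
beta–gamma (11): add — endpoints in different components.
MST edge set: {delta–iota, delta–gamma, beta–zeta, epsilon–iota, iota–rho, eta–zeta, beta–gamma}.
Of the listed edges, {epsilon–iota, delta–iota, beta–gamma, eta–zeta} are in the MST → 4.

4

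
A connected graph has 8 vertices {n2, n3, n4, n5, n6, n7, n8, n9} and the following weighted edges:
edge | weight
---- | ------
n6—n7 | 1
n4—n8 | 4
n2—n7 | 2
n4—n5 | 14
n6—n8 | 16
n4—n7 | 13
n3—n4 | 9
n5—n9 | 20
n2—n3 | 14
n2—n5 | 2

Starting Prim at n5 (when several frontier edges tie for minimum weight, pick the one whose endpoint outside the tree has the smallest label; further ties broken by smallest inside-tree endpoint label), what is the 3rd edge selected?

Prim's algorithm from n5:
Step 1: frontier [n2—n5 2, n4—n5 14, n5—n9 20] → take n2—n5 (2); add n2.
Step 2: frontier [n2—n7 2, n2—n3 14, n4—n5 14, n5—n9 20] → take n2—n7 (2); add n7.
Step 3: frontier [n2—n3 14, n4—n5 14, n5—n9 20, n6—n7 1, n4—n7 13] → take n6—n7 (1); add n6.
Step 4: frontier [n2—n3 14, n4—n5 14, n5—n9 20, n6—n8 16, n4—n7 13] → take n4—n7 (13); add n4.
Step 5: frontier [n2—n3 14, n4—n8 4, n3—n4 9, n5—n9 20, n6—n8 16] → take n4—n8 (4); add n8.
Step 6: frontier [n2—n3 14, n3—n4 9, n5—n9 20] → take n3—n4 (9); add n3.
Step 7: frontier [n5—n9 20] → take n5—n9 (20); add n9.
The 3rd edge added is n6—n7.

n6-n7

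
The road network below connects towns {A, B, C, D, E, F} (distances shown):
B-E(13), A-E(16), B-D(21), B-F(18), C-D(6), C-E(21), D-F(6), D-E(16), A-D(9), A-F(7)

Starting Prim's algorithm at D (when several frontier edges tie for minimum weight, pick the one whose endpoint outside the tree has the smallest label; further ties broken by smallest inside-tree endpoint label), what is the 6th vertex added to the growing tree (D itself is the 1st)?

Prim, starting at D.
Step 1: frontier [C-D 6, D-F 6, A-D 9, D-E 16, B-D 21] → take C-D (6); add C.
Step 2: frontier [C-E 21, D-F 6, A-D 9, D-E 16, B-D 21] → take D-F (6); add F.
Step 3: frontier [C-E 21, A-D 9, D-E 16, B-D 21, A-F 7, B-F 18] → take A-F (7); add A.
Step 4: frontier [A-E 16, C-E 21, D-E 16, B-D 21, B-F 18] → take A-E (16); add E.
Step 5: frontier [B-D 21, B-E 13, B-F 18] → take B-E (13); add B.
Vertex order: D, C, F, A, E, B. The 6th vertex is B.

B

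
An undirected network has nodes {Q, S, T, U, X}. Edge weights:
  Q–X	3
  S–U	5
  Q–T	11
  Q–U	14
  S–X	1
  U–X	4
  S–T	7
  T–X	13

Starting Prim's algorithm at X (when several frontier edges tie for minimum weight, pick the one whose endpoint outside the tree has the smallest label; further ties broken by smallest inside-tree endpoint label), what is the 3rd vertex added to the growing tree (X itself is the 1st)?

Prim's algorithm from X:
Step 1: frontier [S–X 1, Q–X 3, U–X 4, T–X 13] → take S–X (1); add S.
Step 2: frontier [S–U 5, S–T 7, Q–X 3, U–X 4, T–X 13] → take Q–X (3); add Q.
Step 3: frontier [Q–T 11, Q–U 14, S–U 5, S–T 7, U–X 4, T–X 13] → take U–X (4); add U.
Step 4: frontier [Q–T 11, S–T 7, T–X 13] → take S–T (7); add T.
Vertex order: X, S, Q, U, T. The 3rd vertex is Q.

Q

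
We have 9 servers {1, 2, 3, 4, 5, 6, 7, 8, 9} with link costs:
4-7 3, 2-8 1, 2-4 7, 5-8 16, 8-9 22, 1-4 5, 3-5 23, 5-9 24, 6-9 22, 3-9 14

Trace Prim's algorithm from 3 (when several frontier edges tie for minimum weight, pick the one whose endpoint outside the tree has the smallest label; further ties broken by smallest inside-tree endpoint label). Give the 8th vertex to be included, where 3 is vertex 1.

1

Grow the tree from 3 using Prim:
Step 1: frontier [3-9 14, 3-5 23] → take 3-9 (14); add 9.
Step 2: frontier [3-5 23, 6-9 22, 8-9 22, 5-9 24] → take 6-9 (22); add 6.
Step 3: frontier [3-5 23, 8-9 22, 5-9 24] → take 8-9 (22); add 8.
Step 4: frontier [3-5 23, 2-8 1, 5-8 16, 5-9 24] → take 2-8 (1); add 2.
Step 5: frontier [2-4 7, 3-5 23, 5-8 16, 5-9 24] → take 2-4 (7); add 4.
Step 6: frontier [3-5 23, 4-7 3, 1-4 5, 5-8 16, 5-9 24] → take 4-7 (3); add 7.
Step 7: frontier [3-5 23, 1-4 5, 5-8 16, 5-9 24] → take 1-4 (5); add 1.
Step 8: frontier [3-5 23, 5-8 16, 5-9 24] → take 5-8 (16); add 5.
Vertex order: 3, 9, 6, 8, 2, 4, 7, 1, 5. The 8th vertex is 1.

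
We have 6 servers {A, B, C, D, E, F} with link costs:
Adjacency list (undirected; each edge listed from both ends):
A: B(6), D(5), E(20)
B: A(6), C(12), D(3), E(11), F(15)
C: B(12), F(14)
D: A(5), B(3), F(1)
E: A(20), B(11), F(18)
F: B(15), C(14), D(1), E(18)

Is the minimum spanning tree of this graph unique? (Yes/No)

Sort edges by weight, then run Kruskal:
D—F (1): add. Components now {A} {B} {C} {D,F} {E}
B—D (3): add. Components now {A} {B,D,F} {C} {E}
A—D (5): add. Components now {A,B,D,F} {C} {E}
A—B (6): skip — A and B already connected.
B—E (11): add. Components now {A,B,D,E,F} {C}
B—C (12): add. Components now {A,B,C,D,E,F}
Every non-tree edge has weight strictly greater than the heaviest edge on the tree path between its endpoints, so the MST is unique.

Yes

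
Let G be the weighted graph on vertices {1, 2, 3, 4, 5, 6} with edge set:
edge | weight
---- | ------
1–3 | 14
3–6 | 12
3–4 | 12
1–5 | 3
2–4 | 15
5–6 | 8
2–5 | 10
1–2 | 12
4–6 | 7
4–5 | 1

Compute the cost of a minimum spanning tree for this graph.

Kruskal: consider edges lightest-first.
4–5 (1): add. Components now {1} {2} {3} {4,5} {6}
1–5 (3): add. Components now {1,4,5} {2} {3} {6}
4–6 (7): add. Components now {1,4,5,6} {2} {3}
5–6 (8): skip — 5 and 6 already connected.
2–5 (10): add. Components now {1,2,4,5,6} {3}
1–2 (12): skip — 1 and 2 already connected.
3–4 (12): add. Components now {1,2,3,4,5,6}
MST edges: 4–5, 1–5, 4–6, 2–5, 3–4; total weight 1+3+7+10+12 = 33.

33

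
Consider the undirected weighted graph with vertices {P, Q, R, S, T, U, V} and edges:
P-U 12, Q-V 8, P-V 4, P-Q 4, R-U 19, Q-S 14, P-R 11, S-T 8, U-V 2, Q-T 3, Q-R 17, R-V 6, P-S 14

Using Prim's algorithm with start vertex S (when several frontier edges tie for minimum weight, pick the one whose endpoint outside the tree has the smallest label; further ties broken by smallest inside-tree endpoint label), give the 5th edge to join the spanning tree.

Grow the tree from S using Prim:
Step 1: frontier [S-T 8, P-S 14, Q-S 14] → take S-T (8); add T.
Step 2: frontier [P-S 14, Q-S 14, Q-T 3] → take Q-T (3); add Q.
Step 3: frontier [P-Q 4, Q-V 8, Q-R 17, P-S 14] → take P-Q (4); add P.
Step 4: frontier [P-V 4, P-R 11, P-U 12, Q-V 8, Q-R 17] → take P-V (4); add V.
Step 5: frontier [P-R 11, P-U 12, Q-R 17, U-V 2, R-V 6] → take U-V (2); add U.
Step 6: frontier [P-R 11, Q-R 17, R-U 19, R-V 6] → take R-V (6); add R.
The 5th edge added is U-V.

U-V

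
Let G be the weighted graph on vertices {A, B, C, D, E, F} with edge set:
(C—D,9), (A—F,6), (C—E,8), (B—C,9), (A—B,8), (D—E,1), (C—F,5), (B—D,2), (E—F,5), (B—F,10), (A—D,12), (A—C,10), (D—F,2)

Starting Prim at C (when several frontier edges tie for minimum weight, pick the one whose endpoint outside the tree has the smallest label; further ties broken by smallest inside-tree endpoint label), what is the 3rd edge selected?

D-E

Prim's algorithm from C:
Step 1: frontier [C—F 5, C—E 8, B—C 9, C—D 9, A—C 10] → take C—F (5); add F.
Step 2: frontier [C—E 8, B—C 9, C—D 9, A—C 10, D—F 2, E—F 5, A—F 6, B—F 10] → take D—F (2); add D.
Step 3: frontier [C—E 8, B—C 9, A—C 10, D—E 1, B—D 2, A—D 12, E—F 5, A—F 6, B—F 10] → take D—E (1); add E.
Step 4: frontier [B—C 9, A—C 10, B—D 2, A—D 12, A—F 6, B—F 10] → take B—D (2); add B.
Step 5: frontier [A—B 8, A—C 10, A—D 12, A—F 6] → take A—F (6); add A.
The 3rd edge added is D—E.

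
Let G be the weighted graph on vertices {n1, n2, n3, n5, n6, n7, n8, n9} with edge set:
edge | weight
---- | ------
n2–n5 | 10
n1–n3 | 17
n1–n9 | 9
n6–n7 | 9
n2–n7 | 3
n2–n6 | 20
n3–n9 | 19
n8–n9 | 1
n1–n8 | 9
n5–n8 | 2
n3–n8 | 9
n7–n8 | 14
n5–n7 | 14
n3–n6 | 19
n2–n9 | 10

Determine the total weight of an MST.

Prim, starting at n3.
Step 1: cheapest edge leaving the tree is n3–n8 (9); add n8.
Step 2: cheapest edge leaving the tree is n8–n9 (1); add n9.
Step 3: cheapest edge leaving the tree is n5–n8 (2); add n5.
Step 4: cheapest edge leaving the tree is n1–n8 (9); add n1.
Step 5: cheapest edge leaving the tree is n2–n5 (10); add n2.
Step 6: cheapest edge leaving the tree is n2–n7 (3); add n7.
Step 7: cheapest edge leaving the tree is n6–n7 (9); add n6.
MST edges: n3–n8, n8–n9, n5–n8, n1–n8, n2–n5, n2–n7, n6–n7; total weight 9+1+2+9+10+3+9 = 43.

43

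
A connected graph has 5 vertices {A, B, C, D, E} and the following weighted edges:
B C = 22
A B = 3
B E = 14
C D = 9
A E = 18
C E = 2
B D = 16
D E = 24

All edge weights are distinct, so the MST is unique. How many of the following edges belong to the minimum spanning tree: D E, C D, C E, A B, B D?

Kruskal's algorithm — process edges by increasing weight (ties by edge label):
C E (2): add. Components now {A} {B} {C,E} {D}
A B (3): add. Components now {A,B} {C,E} {D}
C D (9): add. Components now {A,B} {C,D,E}
B E (14): add. Components now {A,B,C,D,E}
MST edge set: {C E, A B, C D, B E}.
Of the listed edges, {C D, C E, A B} are in the MST → 3.

3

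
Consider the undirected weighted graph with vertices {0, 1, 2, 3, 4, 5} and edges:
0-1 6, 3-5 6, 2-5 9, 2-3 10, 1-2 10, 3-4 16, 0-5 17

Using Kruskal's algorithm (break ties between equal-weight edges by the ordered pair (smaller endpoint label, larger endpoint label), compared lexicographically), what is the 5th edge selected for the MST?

Sort edges by weight, then run Kruskal:
0-1 (6): add — endpoints in different components.
3-5 (6): add — endpoints in different components.
2-5 (9): add — endpoints in different components.
1-2 (10): add — endpoints in different components.
2-3 (10): skip — 2 and 3 already connected.
3-4 (16): add — endpoints in different components.
The 5th edge added is 3-4.

3-4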